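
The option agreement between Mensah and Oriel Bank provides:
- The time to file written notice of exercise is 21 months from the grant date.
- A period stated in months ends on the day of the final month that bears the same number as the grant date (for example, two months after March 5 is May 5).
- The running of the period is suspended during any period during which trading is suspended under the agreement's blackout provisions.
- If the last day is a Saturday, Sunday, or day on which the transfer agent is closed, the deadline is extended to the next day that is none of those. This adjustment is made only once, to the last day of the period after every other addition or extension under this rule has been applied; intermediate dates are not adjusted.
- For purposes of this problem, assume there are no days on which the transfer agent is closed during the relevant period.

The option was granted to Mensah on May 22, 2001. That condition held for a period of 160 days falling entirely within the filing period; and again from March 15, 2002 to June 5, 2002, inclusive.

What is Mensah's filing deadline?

21 months after May 22, 2001 is February 22, 2003.
Tolling adds 160 days: February 22, 2003 + 160 days = August 1, 2003.
From March 15, 2002 through June 5, 2002 inclusive is 83 days; tolling adds 83 days: August 1, 2003 + 83 days = October 23, 2003.
October 23, 2003 is a Thursday and not a day on which the transfer agent is closed, so no extension applies.

October 23, 2003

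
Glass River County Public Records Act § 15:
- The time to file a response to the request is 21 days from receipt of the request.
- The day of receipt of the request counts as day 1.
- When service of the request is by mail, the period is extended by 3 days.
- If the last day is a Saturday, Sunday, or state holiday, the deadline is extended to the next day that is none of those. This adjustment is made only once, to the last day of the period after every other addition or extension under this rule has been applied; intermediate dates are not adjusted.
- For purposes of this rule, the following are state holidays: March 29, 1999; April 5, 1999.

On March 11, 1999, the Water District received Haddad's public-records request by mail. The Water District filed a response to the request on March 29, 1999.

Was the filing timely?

Yes

Counting March 11, 1999 as day 1, day 21 is March 31, 1999.
Service was by mail, adding 3 days: March 31, 1999 + 3 days = April 3, 1999.
April 3, 1999 is Saturday; April 4, 1999 is Sunday; April 5, 1999 is a listed holiday. The next qualifying day is April 6, 1999.
The deadline is April 6, 1999; the filing on March 29, 1999 is on or before that date.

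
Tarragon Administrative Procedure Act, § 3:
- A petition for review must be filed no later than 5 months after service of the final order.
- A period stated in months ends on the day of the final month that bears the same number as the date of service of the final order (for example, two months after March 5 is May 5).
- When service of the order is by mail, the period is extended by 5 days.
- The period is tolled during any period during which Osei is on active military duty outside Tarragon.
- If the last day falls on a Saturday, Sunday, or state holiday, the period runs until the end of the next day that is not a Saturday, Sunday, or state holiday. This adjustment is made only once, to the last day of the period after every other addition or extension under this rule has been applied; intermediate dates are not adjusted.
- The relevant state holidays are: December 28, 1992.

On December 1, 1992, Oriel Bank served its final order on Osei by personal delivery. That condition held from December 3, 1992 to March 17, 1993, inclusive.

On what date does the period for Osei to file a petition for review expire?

5 months after December 1, 1992 is May 1, 1993.
Service was not by mail, so no mail extension applies.
From December 3, 1992 through March 17, 1993 inclusive is 105 days; tolling adds 105 days: May 1, 1993 + 105 days = August 14, 1993.
August 14, 1993 is Saturday; August 15, 1993 is Sunday. The next qualifying day is August 16, 1993.

August 16, 1993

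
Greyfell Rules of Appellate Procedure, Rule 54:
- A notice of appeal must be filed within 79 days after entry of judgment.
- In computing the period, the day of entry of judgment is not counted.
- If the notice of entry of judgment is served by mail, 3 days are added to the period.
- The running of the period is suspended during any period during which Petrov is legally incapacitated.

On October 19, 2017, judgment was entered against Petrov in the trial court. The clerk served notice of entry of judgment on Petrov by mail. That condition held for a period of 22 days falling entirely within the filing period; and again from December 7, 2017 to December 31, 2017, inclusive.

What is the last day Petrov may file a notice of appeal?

79 days after October 19, 2017 is January 6, 2018.
Service was by mail, adding 3 days: January 6, 2018 + 3 days = January 9, 2018.
Tolling adds 22 days: January 9, 2018 + 22 days = January 31, 2018.
From December 7, 2017 through December 31, 2017 inclusive is 25 days; tolling adds 25 days: January 31, 2018 + 25 days = February 25, 2018.

February 25, 2018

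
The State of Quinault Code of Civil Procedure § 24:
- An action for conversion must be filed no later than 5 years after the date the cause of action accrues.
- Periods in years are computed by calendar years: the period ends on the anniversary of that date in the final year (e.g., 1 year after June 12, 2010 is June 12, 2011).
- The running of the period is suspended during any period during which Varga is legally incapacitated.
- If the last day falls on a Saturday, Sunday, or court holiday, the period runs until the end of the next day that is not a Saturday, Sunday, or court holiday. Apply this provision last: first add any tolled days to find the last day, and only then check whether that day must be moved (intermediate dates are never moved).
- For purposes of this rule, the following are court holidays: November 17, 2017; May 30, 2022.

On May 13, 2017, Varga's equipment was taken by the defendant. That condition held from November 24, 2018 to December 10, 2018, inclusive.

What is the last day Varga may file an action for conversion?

5 years after May 13, 2017 is May 13, 2022.
From November 24, 2018 through December 10, 2018 inclusive is 17 days; tolling adds 17 days: May 13, 2022 + 17 days = May 30, 2022.
May 30, 2022 is a listed holiday. The next qualifying day is May 31, 2022.

May 31, 2022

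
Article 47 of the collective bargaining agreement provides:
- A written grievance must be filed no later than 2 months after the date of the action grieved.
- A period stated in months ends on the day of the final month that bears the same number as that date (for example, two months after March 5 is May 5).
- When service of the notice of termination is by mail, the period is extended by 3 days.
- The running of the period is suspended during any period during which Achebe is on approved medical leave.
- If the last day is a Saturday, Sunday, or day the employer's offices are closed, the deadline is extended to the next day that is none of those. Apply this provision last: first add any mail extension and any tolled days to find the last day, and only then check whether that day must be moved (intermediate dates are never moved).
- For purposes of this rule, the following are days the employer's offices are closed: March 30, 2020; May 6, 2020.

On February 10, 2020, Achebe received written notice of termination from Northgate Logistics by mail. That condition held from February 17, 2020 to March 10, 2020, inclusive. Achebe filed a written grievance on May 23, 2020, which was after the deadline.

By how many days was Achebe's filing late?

16 days

2 months after February 10, 2020 is April 10, 2020.
Service was by mail, adding 3 days: April 10, 2020 + 3 days = April 13, 2020.
From February 17, 2020 through March 10, 2020 inclusive is 23 days; tolling adds 23 days: April 13, 2020 + 23 days = May 6, 2020.
May 6, 2020 is a listed holiday. The next qualifying day is May 7, 2020.
The deadline is May 7, 2020; from May 7, 2020 to May 23, 2020 is 16 days.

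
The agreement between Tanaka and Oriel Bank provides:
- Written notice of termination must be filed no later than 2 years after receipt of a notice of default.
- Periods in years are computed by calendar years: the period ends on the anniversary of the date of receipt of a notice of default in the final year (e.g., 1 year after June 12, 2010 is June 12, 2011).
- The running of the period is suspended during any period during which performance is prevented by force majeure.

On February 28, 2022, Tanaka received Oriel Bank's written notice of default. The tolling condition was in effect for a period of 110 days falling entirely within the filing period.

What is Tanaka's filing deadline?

2 years after February 28, 2022 is February 28, 2024.
Tolling adds 110 days: February 28, 2024 + 110 days = June 17, 2024.

June 17, 2024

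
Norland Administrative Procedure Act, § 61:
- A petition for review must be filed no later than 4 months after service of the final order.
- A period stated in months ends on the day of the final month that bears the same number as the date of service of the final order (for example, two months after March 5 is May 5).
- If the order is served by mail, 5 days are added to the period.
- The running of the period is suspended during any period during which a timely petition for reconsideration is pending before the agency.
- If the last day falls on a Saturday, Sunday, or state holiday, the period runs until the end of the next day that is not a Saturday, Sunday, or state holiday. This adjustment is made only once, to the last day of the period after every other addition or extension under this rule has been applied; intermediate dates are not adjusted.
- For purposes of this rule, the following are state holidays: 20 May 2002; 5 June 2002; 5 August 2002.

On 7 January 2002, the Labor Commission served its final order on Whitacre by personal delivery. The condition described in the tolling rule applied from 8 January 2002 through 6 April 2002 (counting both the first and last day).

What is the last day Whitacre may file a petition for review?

August 6, 2002

4 months after 7 January 2002 is May 7, 2002.
Service was not by mail, so no mail extension applies.
From January 8, 2002 through April 6, 2002 inclusive is 89 days; tolling adds 89 days: May 7, 2002 + 89 days = August 4, 2002.
August 4, 2002 is Sunday; August 5, 2002 is a listed holiday. The next qualifying day is August 6, 2002.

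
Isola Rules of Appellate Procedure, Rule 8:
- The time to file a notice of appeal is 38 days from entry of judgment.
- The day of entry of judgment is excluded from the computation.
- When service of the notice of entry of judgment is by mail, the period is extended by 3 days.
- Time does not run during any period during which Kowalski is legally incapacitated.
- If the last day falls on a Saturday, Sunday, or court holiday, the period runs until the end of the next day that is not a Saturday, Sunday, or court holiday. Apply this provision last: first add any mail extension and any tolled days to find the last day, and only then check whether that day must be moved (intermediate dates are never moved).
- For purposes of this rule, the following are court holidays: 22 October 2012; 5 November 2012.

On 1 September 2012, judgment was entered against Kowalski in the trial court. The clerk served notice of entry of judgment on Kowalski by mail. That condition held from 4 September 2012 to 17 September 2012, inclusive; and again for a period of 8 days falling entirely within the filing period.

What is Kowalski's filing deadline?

38 days after 1 September 2012 is October 9, 2012.
Service was by mail, adding 3 days: October 9, 2012 + 3 days = October 12, 2012.
From September 4, 2012 through September 17, 2012 inclusive is 14 days; tolling adds 14 days: October 12, 2012 + 14 days = October 26, 2012.
Tolling adds 8 days: October 26, 2012 + 8 days = November 3, 2012.
November 3, 2012 is Saturday; November 4, 2012 is Sunday; November 5, 2012 is a listed holiday. The next qualifying day is November 6, 2012.

November 6, 2012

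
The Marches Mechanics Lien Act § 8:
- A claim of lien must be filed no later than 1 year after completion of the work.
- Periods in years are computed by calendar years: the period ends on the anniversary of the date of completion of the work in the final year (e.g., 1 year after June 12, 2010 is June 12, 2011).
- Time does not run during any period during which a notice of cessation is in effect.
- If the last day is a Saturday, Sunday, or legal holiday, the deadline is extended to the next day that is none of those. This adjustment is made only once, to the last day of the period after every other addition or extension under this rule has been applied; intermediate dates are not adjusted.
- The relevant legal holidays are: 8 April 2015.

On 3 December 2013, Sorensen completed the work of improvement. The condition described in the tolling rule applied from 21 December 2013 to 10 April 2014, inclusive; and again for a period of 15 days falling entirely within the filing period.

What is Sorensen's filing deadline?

1 year after 3 December 2013 is December 3, 2014.
From December 21, 2013 through April 10, 2014 inclusive is 111 days; tolling adds 111 days: December 3, 2014 + 111 days = March 24, 2015.
Tolling adds 15 days: March 24, 2015 + 15 days = April 8, 2015.
April 8, 2015 is a listed holiday. The next qualifying day is April 9, 2015.

April 9, 2015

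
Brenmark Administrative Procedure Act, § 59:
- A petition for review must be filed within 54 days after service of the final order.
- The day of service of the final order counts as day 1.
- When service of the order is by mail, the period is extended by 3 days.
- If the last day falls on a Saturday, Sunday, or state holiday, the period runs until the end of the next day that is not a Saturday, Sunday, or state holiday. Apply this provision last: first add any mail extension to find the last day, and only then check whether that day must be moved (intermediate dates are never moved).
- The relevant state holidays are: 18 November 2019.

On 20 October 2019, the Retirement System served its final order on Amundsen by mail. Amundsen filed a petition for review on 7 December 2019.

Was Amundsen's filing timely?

Yes

Counting 20 October 2019 as day 1, day 54 is December 12, 2019.
Service was by mail, adding 3 days: December 12, 2019 + 3 days = December 15, 2019.
December 15, 2019 is Sunday. The next qualifying day is December 16, 2019.
The deadline is December 16, 2019; the filing on December 7, 2019 is on or before that date.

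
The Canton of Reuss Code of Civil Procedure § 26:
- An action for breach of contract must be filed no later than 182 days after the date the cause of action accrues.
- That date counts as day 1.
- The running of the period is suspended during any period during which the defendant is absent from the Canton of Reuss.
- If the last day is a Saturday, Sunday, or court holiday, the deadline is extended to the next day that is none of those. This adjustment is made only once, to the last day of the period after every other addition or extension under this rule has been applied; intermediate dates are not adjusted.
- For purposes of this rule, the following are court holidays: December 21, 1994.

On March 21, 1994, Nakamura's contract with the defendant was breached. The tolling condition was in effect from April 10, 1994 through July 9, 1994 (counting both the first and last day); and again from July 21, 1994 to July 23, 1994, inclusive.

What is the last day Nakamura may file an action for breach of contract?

December 22, 1994

Counting March 21, 1994 as day 1, day 182 is September 18, 1994.
From April 10, 1994 through July 9, 1994 inclusive is 91 days; tolling adds 91 days: September 18, 1994 + 91 days = December 18, 1994.
From July 21, 1994 through July 23, 1994 inclusive is 3 days; tolling adds 3 days: December 18, 1994 + 3 days = December 21, 1994.
December 21, 1994 is a listed holiday. The next qualifying day is December 22, 1994.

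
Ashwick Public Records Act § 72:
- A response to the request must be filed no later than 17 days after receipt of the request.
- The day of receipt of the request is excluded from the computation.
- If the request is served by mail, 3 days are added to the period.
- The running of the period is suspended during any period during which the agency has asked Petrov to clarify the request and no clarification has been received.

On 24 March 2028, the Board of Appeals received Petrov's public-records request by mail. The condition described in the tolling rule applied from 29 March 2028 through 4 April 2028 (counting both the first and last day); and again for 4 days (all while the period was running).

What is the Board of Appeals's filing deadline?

April 24, 2028

17 days after 24 March 2028 is April 10, 2028.
Service was by mail, adding 3 days: April 10, 2028 + 3 days = April 13, 2028.
From March 29, 2028 through April 4, 2028 inclusive is 7 days; tolling adds 7 days: April 13, 2028 + 7 days = April 20, 2028.
Tolling adds 4 days: April 20, 2028 + 4 days = April 24, 2028.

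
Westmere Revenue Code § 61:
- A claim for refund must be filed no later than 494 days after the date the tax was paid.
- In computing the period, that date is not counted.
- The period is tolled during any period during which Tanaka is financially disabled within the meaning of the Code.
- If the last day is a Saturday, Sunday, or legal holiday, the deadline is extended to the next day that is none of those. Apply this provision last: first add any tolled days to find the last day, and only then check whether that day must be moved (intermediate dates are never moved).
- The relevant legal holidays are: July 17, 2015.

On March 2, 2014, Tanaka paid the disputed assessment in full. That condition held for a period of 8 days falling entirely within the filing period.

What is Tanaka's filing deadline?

494 days after March 2, 2014 is July 9, 2015.
Tolling adds 8 days: July 9, 2015 + 8 days = July 17, 2015.
July 17, 2015 is a listed holiday; July 18, 2015 is Saturday; July 19, 2015 is Sunday. The next qualifying day is July 20, 2015.

July 20, 2015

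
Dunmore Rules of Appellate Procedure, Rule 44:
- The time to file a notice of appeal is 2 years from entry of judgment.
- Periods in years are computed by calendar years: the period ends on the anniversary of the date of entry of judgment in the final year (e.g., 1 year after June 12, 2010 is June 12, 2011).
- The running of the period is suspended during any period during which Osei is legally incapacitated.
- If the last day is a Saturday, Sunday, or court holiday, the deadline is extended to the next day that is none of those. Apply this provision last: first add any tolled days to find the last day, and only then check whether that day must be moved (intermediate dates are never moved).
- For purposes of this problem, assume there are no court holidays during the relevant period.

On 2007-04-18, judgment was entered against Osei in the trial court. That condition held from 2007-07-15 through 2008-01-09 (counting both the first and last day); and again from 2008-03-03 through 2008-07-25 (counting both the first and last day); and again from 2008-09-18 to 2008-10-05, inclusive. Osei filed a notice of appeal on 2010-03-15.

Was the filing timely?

Yes

2 years after 2007-04-18 is April 18, 2009.
From July 15, 2007 through January 9, 2008 inclusive is 179 days; tolling adds 179 days: April 18, 2009 + 179 days = October 14, 2009.
From March 3, 2008 through July 25, 2008 inclusive is 145 days; tolling adds 145 days: October 14, 2009 + 145 days = March 8, 2010.
From September 18, 2008 through October 5, 2008 inclusive is 18 days; tolling adds 18 days: March 8, 2010 + 18 days = March 26, 2010.
March 26, 2010 is a Friday and not a court holiday, so no extension applies.
The deadline is March 26, 2010; the filing on March 15, 2010 is on or before that date.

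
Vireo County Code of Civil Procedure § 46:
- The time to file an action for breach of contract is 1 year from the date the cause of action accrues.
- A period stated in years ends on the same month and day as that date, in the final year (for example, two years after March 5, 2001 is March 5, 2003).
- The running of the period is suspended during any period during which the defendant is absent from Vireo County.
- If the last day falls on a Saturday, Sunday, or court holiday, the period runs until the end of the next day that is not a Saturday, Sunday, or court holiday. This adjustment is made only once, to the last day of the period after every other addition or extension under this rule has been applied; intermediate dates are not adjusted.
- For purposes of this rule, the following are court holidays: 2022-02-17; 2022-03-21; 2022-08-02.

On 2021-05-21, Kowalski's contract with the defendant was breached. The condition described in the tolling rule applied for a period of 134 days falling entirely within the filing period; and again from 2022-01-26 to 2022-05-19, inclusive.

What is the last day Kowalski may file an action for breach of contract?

January 24, 2023

1 year after 2021-05-21 is May 21, 2022.
Tolling adds 134 days: May 21, 2022 + 134 days = October 2, 2022.
From January 26, 2022 through May 19, 2022 inclusive is 114 days; tolling adds 114 days: October 2, 2022 + 114 days = January 24, 2023.
January 24, 2023 is a Tuesday and not a court holiday, so no extension applies.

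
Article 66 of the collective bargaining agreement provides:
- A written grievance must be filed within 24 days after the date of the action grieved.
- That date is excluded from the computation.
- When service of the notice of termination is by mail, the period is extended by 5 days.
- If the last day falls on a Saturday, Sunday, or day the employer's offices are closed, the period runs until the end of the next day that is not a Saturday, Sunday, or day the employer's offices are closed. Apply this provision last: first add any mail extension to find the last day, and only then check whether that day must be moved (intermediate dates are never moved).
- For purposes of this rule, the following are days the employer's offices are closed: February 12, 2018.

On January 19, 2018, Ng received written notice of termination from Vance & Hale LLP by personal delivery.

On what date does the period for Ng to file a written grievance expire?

February 13, 2018

24 days after January 19, 2018 is February 12, 2018.
Service was not by mail, so no mail extension applies.
February 12, 2018 is a listed holiday. The next qualifying day is February 13, 2018.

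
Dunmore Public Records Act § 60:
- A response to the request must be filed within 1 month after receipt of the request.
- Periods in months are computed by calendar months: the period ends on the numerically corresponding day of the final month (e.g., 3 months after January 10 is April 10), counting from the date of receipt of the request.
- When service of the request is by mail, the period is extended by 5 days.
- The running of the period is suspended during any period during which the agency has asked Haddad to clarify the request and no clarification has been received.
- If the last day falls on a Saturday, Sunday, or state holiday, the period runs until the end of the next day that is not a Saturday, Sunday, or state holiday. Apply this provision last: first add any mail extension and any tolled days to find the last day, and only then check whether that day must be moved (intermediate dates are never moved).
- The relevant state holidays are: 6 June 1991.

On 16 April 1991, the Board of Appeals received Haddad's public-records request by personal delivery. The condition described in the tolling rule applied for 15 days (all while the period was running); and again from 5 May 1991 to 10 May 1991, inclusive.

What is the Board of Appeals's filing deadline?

June 7, 1991

1 month after 16 April 1991 is May 16, 1991.
Service was not by mail, so no mail extension applies.
Tolling adds 15 days: May 16, 1991 + 15 days = May 31, 1991.
From May 5, 1991 through May 10, 1991 inclusive is 6 days; tolling adds 6 days: May 31, 1991 + 6 days = June 6, 1991.
June 6, 1991 is a listed holiday. The next qualifying day is June 7, 1991.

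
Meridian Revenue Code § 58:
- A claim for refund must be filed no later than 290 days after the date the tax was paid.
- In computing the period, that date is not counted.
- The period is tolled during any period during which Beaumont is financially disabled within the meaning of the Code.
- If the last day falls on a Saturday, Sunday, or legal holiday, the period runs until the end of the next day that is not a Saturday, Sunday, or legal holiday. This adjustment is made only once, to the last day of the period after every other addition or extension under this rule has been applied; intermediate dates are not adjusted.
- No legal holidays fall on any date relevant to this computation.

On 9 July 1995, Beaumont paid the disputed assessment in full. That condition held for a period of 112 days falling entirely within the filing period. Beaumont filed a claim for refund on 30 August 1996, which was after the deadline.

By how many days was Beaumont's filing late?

16 days

290 days after 9 July 1995 is April 24, 1996.
Tolling adds 112 days: April 24, 1996 + 112 days = August 14, 1996.
August 14, 1996 is a Wednesday and not a legal holiday, so no extension applies.
The deadline is August 14, 1996; from August 14, 1996 to August 30, 1996 is 16 days.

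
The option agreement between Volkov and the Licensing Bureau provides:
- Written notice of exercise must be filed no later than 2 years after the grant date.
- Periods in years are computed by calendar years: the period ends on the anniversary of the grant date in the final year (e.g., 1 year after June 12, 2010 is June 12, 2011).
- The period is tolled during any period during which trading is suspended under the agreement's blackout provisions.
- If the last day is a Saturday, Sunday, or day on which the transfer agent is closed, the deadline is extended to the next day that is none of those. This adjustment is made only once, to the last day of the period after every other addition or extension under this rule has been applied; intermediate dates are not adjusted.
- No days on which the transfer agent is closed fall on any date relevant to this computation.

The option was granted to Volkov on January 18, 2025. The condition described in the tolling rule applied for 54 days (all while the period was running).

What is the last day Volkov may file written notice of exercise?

2 years after January 18, 2025 is January 18, 2027.
Tolling adds 54 days: January 18, 2027 + 54 days = March 13, 2027.
March 13, 2027 is Saturday; March 14, 2027 is Sunday. The next qualifying day is March 15, 2027.

March 15, 2027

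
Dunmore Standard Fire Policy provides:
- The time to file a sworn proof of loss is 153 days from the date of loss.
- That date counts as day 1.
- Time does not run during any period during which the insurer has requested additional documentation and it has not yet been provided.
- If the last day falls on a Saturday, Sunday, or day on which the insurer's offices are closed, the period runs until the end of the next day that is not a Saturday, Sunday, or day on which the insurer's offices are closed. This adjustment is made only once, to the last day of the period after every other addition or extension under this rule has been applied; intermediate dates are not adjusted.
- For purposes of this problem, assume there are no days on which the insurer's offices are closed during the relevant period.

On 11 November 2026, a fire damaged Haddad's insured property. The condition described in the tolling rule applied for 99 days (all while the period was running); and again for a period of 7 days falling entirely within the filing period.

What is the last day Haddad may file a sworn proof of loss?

Counting 11 November 2026 as day 1, day 153 is April 12, 2027.
Tolling adds 99 days: April 12, 2027 + 99 days = July 20, 2027.
Tolling adds 7 days: July 20, 2027 + 7 days = July 27, 2027.
July 27, 2027 is a Tuesday and not a day on which the insurer's offices are closed, so no extension applies.

July 27, 2027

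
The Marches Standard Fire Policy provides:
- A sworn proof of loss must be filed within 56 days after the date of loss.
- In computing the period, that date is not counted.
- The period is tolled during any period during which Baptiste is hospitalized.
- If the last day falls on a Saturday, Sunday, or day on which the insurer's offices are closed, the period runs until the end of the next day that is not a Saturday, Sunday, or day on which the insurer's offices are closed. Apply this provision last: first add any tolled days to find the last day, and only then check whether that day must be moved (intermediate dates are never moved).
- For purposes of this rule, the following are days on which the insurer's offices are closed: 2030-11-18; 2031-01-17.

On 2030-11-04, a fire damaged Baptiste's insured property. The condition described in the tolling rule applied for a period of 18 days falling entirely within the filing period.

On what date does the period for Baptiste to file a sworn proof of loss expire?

January 20, 2031

56 days after 2030-11-04 is December 30, 2030.
Tolling adds 18 days: December 30, 2030 + 18 days = January 17, 2031.
January 17, 2031 is a listed holiday; January 18, 2031 is Saturday; January 19, 2031 is Sunday. The next qualifying day is January 20, 2031.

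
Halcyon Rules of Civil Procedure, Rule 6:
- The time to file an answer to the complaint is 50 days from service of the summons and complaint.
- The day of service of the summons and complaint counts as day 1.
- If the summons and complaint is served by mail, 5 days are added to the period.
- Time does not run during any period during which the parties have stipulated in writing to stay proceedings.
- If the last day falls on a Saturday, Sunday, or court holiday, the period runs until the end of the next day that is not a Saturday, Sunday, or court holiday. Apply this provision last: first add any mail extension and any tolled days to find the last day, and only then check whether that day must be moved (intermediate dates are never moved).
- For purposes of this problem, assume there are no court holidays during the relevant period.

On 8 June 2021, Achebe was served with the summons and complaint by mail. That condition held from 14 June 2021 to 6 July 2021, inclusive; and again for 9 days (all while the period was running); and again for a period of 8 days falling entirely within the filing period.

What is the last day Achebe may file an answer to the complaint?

September 10, 2021

Counting 8 June 2021 as day 1, day 50 is July 27, 2021.
Service was by mail, adding 5 days: July 27, 2021 + 5 days = August 1, 2021.
From June 14, 2021 through July 6, 2021 inclusive is 23 days; tolling adds 23 days: August 1, 2021 + 23 days = August 24, 2021.
Tolling adds 9 days: August 24, 2021 + 9 days = September 2, 2021.
Tolling adds 8 days: September 2, 2021 + 8 days = September 10, 2021.
September 10, 2021 is a Friday and not a court holiday, so no extension applies.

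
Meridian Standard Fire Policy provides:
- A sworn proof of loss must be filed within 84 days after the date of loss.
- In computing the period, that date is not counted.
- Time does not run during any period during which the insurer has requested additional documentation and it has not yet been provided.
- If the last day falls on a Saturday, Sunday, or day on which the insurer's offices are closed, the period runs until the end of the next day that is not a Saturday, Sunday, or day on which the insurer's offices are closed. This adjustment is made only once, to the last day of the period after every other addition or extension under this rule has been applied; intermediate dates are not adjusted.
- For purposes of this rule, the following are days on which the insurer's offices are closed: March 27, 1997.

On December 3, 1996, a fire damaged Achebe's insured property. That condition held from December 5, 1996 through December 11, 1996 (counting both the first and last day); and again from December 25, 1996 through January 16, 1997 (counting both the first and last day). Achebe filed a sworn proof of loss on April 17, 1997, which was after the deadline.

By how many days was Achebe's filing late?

84 days after December 3, 1996 is February 25, 1997.
From December 5, 1996 through December 11, 1996 inclusive is 7 days; tolling adds 7 days: February 25, 1997 + 7 days = March 4, 1997.
From December 25, 1996 through January 16, 1997 inclusive is 23 days; tolling adds 23 days: March 4, 1997 + 23 days = March 27, 1997.
March 27, 1997 is a listed holiday. The next qualifying day is March 28, 1997.
The deadline is March 28, 1997; from March 28, 1997 to April 17, 1997 is 20 days.

20 days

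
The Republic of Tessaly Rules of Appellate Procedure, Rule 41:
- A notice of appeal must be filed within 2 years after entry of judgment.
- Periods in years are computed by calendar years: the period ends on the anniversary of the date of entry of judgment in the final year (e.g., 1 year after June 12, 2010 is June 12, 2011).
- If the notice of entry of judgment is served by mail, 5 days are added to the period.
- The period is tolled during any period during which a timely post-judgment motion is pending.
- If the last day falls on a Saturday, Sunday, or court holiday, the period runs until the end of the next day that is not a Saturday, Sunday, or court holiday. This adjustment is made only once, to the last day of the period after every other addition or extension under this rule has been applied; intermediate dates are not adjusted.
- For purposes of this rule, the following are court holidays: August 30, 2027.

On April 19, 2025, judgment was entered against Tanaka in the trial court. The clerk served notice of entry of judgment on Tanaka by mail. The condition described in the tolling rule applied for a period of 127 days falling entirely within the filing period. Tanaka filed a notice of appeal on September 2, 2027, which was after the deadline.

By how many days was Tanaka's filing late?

2 years after April 19, 2025 is April 19, 2027.
Service was by mail, adding 5 days: April 19, 2027 + 5 days = April 24, 2027.
Tolling adds 127 days: April 24, 2027 + 127 days = August 29, 2027.
August 29, 2027 is Sunday; August 30, 2027 is a listed holiday. The next qualifying day is August 31, 2027.
The deadline is August 31, 2027; from August 31, 2027 to September 2, 2027 is 2 days.

2 days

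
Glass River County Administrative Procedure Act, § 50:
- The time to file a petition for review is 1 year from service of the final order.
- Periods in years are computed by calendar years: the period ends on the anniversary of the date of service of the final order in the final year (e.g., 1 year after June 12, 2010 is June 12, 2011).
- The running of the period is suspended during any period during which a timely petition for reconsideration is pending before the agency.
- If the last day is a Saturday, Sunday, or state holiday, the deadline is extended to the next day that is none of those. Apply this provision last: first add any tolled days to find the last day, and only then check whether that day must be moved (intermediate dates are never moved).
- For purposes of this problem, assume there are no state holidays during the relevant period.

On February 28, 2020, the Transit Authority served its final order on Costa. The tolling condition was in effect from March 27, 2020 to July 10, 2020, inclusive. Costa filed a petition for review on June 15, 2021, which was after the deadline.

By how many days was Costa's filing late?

1 year after February 28, 2020 is February 28, 2021.
From March 27, 2020 through July 10, 2020 inclusive is 106 days; tolling adds 106 days: February 28, 2021 + 106 days = June 14, 2021.
June 14, 2021 is a Monday and not a state holiday, so no extension applies.
The deadline is June 14, 2021; from June 14, 2021 to June 15, 2021 is 1 days.

1 day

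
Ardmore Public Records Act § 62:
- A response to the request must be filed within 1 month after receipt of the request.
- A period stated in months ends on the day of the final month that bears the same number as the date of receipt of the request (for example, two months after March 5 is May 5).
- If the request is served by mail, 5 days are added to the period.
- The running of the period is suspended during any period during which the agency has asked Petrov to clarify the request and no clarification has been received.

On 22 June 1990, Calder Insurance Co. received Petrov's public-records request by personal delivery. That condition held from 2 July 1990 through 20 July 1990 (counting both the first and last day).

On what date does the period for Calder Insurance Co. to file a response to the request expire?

1 month after 22 June 1990 is July 22, 1990.
Service was not by mail, so no mail extension applies.
From July 2, 1990 through July 20, 1990 inclusive is 19 days; tolling adds 19 days: July 22, 1990 + 19 days = August 10, 1990.

August 10, 1990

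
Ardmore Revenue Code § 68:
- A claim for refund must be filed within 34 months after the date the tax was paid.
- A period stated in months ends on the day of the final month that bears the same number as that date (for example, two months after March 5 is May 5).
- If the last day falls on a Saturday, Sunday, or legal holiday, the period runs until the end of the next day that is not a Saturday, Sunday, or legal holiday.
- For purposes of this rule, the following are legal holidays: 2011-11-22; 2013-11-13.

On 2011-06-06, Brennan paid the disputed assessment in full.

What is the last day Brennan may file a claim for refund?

April 7, 2014

34 months after 2011-06-06 is April 6, 2014.
April 6, 2014 is Sunday. The next qualifying day is April 7, 2014.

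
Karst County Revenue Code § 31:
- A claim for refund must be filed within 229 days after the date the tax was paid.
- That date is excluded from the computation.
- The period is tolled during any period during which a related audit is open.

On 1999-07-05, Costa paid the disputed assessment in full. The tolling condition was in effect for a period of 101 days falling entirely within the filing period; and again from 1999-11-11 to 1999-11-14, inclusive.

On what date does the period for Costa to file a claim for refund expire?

June 3, 2000

229 days after 1999-07-05 is February 19, 2000.
Tolling adds 101 days: February 19, 2000 + 101 days = May 30, 2000.
From November 11, 1999 through November 14, 1999 inclusive is 4 days; tolling adds 4 days: May 30, 2000 + 4 days = June 3, 2000.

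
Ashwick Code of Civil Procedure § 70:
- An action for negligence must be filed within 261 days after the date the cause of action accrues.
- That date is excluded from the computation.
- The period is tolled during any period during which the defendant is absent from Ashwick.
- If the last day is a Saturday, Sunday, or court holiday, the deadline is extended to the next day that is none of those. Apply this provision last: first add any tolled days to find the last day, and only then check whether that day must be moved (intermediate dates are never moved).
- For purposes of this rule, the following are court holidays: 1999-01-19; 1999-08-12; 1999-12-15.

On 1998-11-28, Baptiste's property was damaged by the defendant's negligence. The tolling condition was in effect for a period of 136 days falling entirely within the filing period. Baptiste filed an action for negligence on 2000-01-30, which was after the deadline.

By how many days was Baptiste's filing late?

31 days

261 days after 1998-11-28 is August 16, 1999.
Tolling adds 136 days: August 16, 1999 + 136 days = December 30, 1999.
December 30, 1999 is a Thursday and not a court holiday, so no extension applies.
The deadline is December 30, 1999; from December 30, 1999 to January 30, 2000 is 31 days.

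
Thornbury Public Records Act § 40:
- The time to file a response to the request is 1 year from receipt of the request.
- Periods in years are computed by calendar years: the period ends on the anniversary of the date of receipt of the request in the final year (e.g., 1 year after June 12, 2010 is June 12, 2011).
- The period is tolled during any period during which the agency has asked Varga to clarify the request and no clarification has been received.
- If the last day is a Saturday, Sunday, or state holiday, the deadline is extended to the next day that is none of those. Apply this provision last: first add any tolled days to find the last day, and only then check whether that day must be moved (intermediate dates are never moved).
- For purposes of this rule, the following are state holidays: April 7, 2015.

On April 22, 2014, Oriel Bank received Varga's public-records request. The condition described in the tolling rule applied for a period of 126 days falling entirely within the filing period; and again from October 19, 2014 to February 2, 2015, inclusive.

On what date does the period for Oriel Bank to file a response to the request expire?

December 11, 2015

1 year after April 22, 2014 is April 22, 2015.
Tolling adds 126 days: April 22, 2015 + 126 days = August 26, 2015.
From October 19, 2014 through February 2, 2015 inclusive is 107 days; tolling adds 107 days: August 26, 2015 + 107 days = December 11, 2015.
December 11, 2015 is a Friday and not a state holiday, so no extension applies.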